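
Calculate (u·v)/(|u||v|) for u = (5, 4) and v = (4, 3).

With u = (5, 4), v = (4, 3):
u·v = 5·4 + 4·3 = 20 + 12 = 32.
|u| = √(5² + 4²) = √41, |v| = √(4² + 3²) = √25, so |u||v| = √(41·25) = √1025.
cos θ = (u·v)/(|u||v|) = 32/√1025 ≈ 0.9995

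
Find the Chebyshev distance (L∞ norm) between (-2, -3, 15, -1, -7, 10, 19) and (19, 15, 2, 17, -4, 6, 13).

max(|x_i - y_i|) = max(|-2 - 19|, |-3 - 15|, |15 - 2|, |-1 - 17|, |-7 - (-4)|, |10 - 6|, |19 - 13|) = max(21, 18, 13, 18, 3, 4, 6) = 21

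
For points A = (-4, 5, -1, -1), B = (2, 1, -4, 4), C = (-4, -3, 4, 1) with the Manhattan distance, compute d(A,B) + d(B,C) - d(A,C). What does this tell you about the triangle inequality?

d(A,B) = 6 + 4 + 3 + 5 = 18, d(B,C) = 6 + 4 + 8 + 3 = 21, d(A,C) = 0 + 8 + 5 + 2 = 15.
d(A,B) + d(B,C) - d(A,C) = 18 + 21 - 15 = 39 - 15 = 24. This is ≥ 0, so the triangle inequality holds for these points.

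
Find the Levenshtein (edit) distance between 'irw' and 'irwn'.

Let D[i][j] be the edit distance between the first i characters of 'irw' and the first j characters of 'irwn', with D[i][0] = i, D[0][j] = j, and D[i][j] = D[i-1][j-1] if the characters match, else 1 + min(D[i-1][j], D[i][j-1], D[i-1][j-1]). Filling the table (rows: prefixes of 'irw', columns: prefixes of 'irwn'):
     ε  i  r  w  n
  ε  0  1  2  3  4
  i  1  0  1  2  3
  r  2  1  0  1  2
  w  3  2  1  0  1
The bottom-right entry gives D[3][4] = 1, so no sequence of fewer than 1 edit works. Backtracking through the table gives one optimal edit sequence (1 edit):
  irw → irwn (ins n @4)
Edit distance = 1.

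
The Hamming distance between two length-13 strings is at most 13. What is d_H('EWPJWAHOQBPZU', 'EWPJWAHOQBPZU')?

Differing positions: none. Hamming distance = 0. The maximum possible Hamming distance for length-13 strings is 13, so d_H/13 = 0/13 = 0.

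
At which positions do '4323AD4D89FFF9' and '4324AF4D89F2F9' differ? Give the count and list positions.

Differing positions: 4, 6, 12. Hamming distance = 3.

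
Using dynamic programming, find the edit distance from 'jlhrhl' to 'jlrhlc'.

Let D[i][j] be the edit distance between the first i characters of 'jlhrhl' and the first j characters of 'jlrhlc', with D[i][0] = i, D[0][j] = j, and D[i][j] = D[i-1][j-1] if the characters match, else 1 + min(D[i-1][j], D[i][j-1], D[i-1][j-1]). Filling the table (rows: prefixes of 'jlhrhl', columns: prefixes of 'jlrhlc'):
     ε  j  l  r  h  l  c
  ε  0  1  2  3  4  5  6
  j  1  0  1  2  3  4  5
  l  2  1  0  1  2  3  4
  h  3  2  1  1  1  2  3
  r  4  3  2  1  2  2  3
  h  5  4  3  2  1  2  3
  l  6  5  4  3  2  1  2
The bottom-right entry gives D[6][6] = 2, so no sequence of fewer than 2 edits works. Backtracking through the table gives one optimal edit sequence (2 edits):
  jlhrhl → jlrhl (del h @3)
  jlrhl → jlrhlc (ins c @6)
Edit distance = 2.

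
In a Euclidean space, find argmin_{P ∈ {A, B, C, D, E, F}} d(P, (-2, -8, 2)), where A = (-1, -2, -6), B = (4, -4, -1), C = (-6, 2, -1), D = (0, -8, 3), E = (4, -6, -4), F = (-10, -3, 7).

Distances: d(A) ≈ 10.0499, d(B) ≈ 7.8102, d(C) ≈ 11.1803, d(D) ≈ 2.2361, d(E) ≈ 8.7178, d(F) ≈ 10.6771. Nearest: D = (0, -8, 3) with distance 2.2361.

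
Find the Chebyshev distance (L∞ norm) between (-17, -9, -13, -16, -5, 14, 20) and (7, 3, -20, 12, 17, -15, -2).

max(|x_i - y_i|) = max(|-17 - 7|, |-9 - 3|, |-13 - (-20)|, |-16 - 12|, |-5 - 17|, |14 - (-15)|, |20 - (-2)|) = max(24, 12, 7, 28, 22, 29, 22) = 29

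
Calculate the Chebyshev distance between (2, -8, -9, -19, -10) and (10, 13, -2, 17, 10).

max(|x_i - y_i|) = max(|2 - 10|, |-8 - 13|, |-9 - (-2)|, |-19 - 17|, |-10 - 10|) = max(8, 21, 7, 36, 20) = 36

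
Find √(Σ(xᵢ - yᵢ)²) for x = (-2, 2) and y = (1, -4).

√(Σ(x_i - y_i)²) = √((-2 - 1)² + (2 - (-4))²)
= √((-3)² + 6²) = √(9 + 36) = √45 ≈ 6.7082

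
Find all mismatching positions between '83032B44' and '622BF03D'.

Differing positions: 1, 2, 3, 4, 5, 6, 7, 8. Hamming distance = 8.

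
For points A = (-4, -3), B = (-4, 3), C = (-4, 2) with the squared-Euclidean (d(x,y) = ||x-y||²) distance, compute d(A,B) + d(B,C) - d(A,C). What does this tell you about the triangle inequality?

d(A,B) = 0² + 6² = 36, d(B,C) = 0² + 1² = 1, d(A,C) = 0² + 5² = 25.
d(A,B) + d(B,C) - d(A,C) = 36 + 1 - 25 = 37 - 25 = 12. This is ≥ 0, so the triangle inequality holds for these points.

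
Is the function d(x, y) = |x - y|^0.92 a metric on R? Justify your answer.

Yes. With 0 < p = 0.92 ≤ 1, d(x,y) = |x-y|^0.92 is a metric on R. Non-negativity and symmetry are immediate; |x-y|^0.92 = 0 ⟺ |x-y| = 0 ⟺ x = y. For the triangle inequality, the function t ↦ t^0.92 is subadditive on [0,∞) when p ≤ 1, so |x-z|^0.92 ≤ (|x-y| + |y-z|)^0.92 ≤ |x-y|^0.92 + |y-z|^0.92.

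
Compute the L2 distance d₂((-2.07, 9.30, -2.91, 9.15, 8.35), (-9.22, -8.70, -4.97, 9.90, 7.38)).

√(Σ(x_i - y_i)²) = √((-2.07 - (-9.22))² + (9.3 - (-8.7))² + (-2.91 - (-4.97))² + (9.15 - 9.9)² + (8.35 - 7.38)²)
= √(7.15² + 18² + 2.06² + (-0.75)² + 0.97²) = √(51.1225 + 324 + 4.2436 + 0.5625 + 0.9409) = √380.8695 ≈ 19.5159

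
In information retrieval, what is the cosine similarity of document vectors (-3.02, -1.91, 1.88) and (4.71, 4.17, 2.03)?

With u = (-3.02, -1.91, 1.88), v = (4.71, 4.17, 2.03):
u·v = (-3.02)·4.71 + (-1.91)·4.17 + 1.88·2.03 = (-14.2242) + (-7.9647) + 3.8164 = -18.3725.
|u| = √((-3.02)² + (-1.91)² + 1.88²) = √(9.1204 + 3.6481 + 3.5344) = √16.3029, |v| = √(4.71² + 4.17² + 2.03²) = √(22.1841 + 17.3889 + 4.1209) = √43.6939.
cos θ = (u·v)/(|u||v|) = -18.3725/(√16.3029·√43.6939) ≈ -0.6884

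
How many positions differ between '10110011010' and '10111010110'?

Differing positions: 5, 8, 9. Hamming distance = 3.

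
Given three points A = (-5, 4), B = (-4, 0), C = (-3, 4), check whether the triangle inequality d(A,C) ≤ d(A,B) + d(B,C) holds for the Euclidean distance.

d(A,B) = √(1² + 4²) = √17 ≈ 4.1231, d(B,C) = √(1² + 4²) = √17 ≈ 4.1231, d(A,C) = √(2² + 0²) = √4 = 2.
d(A,C) = 2 ≤ 4.1231 + 4.1231 = 8.2462. Triangle inequality is satisfied.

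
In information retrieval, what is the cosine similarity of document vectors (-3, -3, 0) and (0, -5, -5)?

With u = (-3, -3, 0), v = (0, -5, -5):
u·v = (-3)·0 + (-3)·(-5) + 0·(-5) = 0 + 15 + 0 = 15.
|u| = √((-3)² + (-3)² + 0²) = √18, |v| = √(0² + (-5)² + (-5)²) = √50, so |u||v| = √(18·50) = √900 = 30.
cos θ = (u·v)/(|u||v|) = 15/30 = 0.5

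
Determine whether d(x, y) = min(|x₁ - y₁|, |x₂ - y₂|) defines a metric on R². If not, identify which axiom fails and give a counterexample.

No. d fails identity of indiscernibles: take x = (3, 0) and y = (3, 4). Then d(x,y) = min(|3 - 3|, |0 - 4|) = min(0, 4) = 0, yet x ≠ y.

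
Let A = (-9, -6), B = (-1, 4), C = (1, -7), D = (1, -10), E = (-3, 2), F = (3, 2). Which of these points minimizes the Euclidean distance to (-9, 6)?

Distances: d(A) = 12, d(B) ≈ 8.2462, d(C) ≈ 16.4012, d(D) ≈ 18.868, d(E) ≈ 7.2111, d(F) ≈ 12.6491. Nearest: E = (-3, 2) with distance 7.2111.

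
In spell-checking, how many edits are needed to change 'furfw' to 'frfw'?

Let D[i][j] be the edit distance between the first i characters of 'furfw' and the first j characters of 'frfw', with D[i][0] = i, D[0][j] = j, and D[i][j] = D[i-1][j-1] if the characters match, else 1 + min(D[i-1][j], D[i][j-1], D[i-1][j-1]). Filling the table (rows: prefixes of 'furfw', columns: prefixes of 'frfw'):
     ε  f  r  f  w
  ε  0  1  2  3  4
  f  1  0  1  2  3
  u  2  1  1  2  3
  r  3  2  1  2  3
  f  4  3  2  1  2
  w  5  4  3  2  1
The bottom-right entry gives D[5][4] = 1, so no sequence of fewer than 1 edit works. Backtracking through the table gives one optimal edit sequence (1 edit):
  furfw → frfw (del u @2)
Edit distance = 1.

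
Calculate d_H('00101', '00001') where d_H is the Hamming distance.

Differing positions: 3. Hamming distance = 1.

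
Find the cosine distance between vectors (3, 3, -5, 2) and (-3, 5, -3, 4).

With u = (3, 3, -5, 2), v = (-3, 5, -3, 4):
u·v = 3·(-3) + 3·5 + (-5)·(-3) + 2·4 = (-9) + 15 + 15 + 8 = 29.
|u| = √(3² + 3² + (-5)² + 2²) = √47, |v| = √((-3)² + 5² + (-3)² + 4²) = √59, so |u||v| = √(47·59) = √2773.
cos θ = (u·v)/(|u||v|) = 29/√2773 ≈ 0.5507
Cosine distance = 1 - cos θ ≈ 1 - 0.5507 = 0.4493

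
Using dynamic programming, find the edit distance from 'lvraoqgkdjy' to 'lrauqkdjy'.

Let D[i][j] be the edit distance between the first i characters of 'lvraoqgkdjy' and the first j characters of 'lrauqkdjy', with D[i][0] = i, D[0][j] = j, and D[i][j] = D[i-1][j-1] if the characters match, else 1 + min(D[i-1][j], D[i][j-1], D[i-1][j-1]). Filling the table (rows: prefixes of 'lvraoqgkdjy', columns: prefixes of 'lrauqkdjy'):
     ε  l  r  a  u  q  k  d  j  y
  ε  0  1  2  3  4  5  6  7  8  9
  l  1  0  1  2  3  4  5  6  7  8
  v  2  1  1  2  3  4  5  6  7  8
  r  3  2  1  2  3  4  5  6  7  8
  a  4  3  2  1  2  3  4  5  6  7
  o  5  4  3  2  2  3  4  5  6  7
  q  6  5  4  3  3  2  3  4  5  6
  g  7  6  5  4  4  3  3  4  5  6
  k  8  7  6  5  5  4  3  4  5  6
  d  9  8  7  6  6  5  4  3  4  5
  j 10  9  8  7  7  6  5  4  3  4
  y 11 10  9  8  8  7  6  5  4  3
The bottom-right entry gives D[11][9] = 3, so no sequence of fewer than 3 edits works. Backtracking through the table gives one optimal edit sequence (3 edits):
  lvraoqgkdjy → lraoqgkdjy (del v @2)
  lraoqgkdjy → lrauqgkdjy (sub o→u @4)
  lrauqgkdjy → lrauqkdjy (del g @6)
Edit distance = 3.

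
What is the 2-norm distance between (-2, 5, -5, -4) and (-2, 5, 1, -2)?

(Σ|x_i - y_i|^2)^(1/2) = (|-2 - (-2)|^2 + |5 - 5|^2 + |-5 - 1|^2 + |-4 - (-2)|^2)^(1/2)
= (0^2 + 0^2 + 6^2 + 2^2)^(1/2) = (0 + 0 + 36 + 4)^(1/2) = (40)^(1/2) ≈ 6.3246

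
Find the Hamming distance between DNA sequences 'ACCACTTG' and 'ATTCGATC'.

Differing positions: 2, 3, 4, 5, 6, 8. Hamming distance = 6.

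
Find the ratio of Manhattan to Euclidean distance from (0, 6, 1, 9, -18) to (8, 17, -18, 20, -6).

L1 = |0 - 8| + |6 - 17| + |1 - (-18)| + |9 - 20| + |-18 - (-6)| = 8 + 11 + 19 + 11 + 12 = 61
L2 = √(8² + 11² + 19² + 11² + 12²) = √811 ≈ 28.4781
L1 ≥ L2 always (equality iff movement is along one axis); L1 > L2 here.
Ratio L1/L2 = 61/√811 ≈ 2.142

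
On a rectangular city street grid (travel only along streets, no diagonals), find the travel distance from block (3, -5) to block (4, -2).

Σ|x_i - y_i| = |3 - 4| + |-5 - (-2)| = 1 + 3 = 4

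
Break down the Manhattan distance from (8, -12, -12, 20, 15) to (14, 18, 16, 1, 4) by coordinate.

Σ|x_i - y_i| = |8 - 14| + |-12 - 18| + |-12 - 16| + |20 - 1| + |15 - 4| = 6 + 30 + 28 + 19 + 11 = 94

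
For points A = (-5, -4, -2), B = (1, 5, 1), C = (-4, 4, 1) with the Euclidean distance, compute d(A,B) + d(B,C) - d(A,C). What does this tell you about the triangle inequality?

d(A,B) = √(6² + 9² + 3²) = √126 ≈ 11.225, d(B,C) = √(5² + 1² + 0²) = √26 ≈ 5.099, d(A,C) = √(1² + 8² + 3²) = √74 ≈ 8.6023.
d(A,B) + d(B,C) - d(A,C) = 11.225 + 5.099 - 8.6023 = 16.324 - 8.6023 = 7.7217 (to 4 decimal places). This is ≥ 0, so the triangle inequality holds for these points.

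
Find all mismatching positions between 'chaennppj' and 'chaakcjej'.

Differing positions: 4, 5, 6, 7, 8. Hamming distance = 5.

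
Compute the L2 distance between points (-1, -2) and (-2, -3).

(Σ|x_i - y_i|^2)^(1/2) = (|-1 - (-2)|^2 + |-2 - (-3)|^2)^(1/2)
= (1^2 + 1^2)^(1/2) = (1 + 1)^(1/2) = (2)^(1/2) ≈ 1.4142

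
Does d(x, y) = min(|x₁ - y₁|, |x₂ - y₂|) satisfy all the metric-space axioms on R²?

No. d fails identity of indiscernibles: take x = (0, 0) and y = (0, 2). Then d(x,y) = min(|0 - 0|, |0 - 2|) = min(0, 2) = 0, yet x ≠ y.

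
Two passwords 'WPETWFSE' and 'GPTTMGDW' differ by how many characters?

Differing positions: 1, 3, 5, 6, 7, 8. Hamming distance = 6.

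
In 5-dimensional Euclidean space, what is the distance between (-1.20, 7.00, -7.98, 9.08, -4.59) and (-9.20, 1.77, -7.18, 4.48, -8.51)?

√(Σ(x_i - y_i)²) = √((-1.2 - (-9.2))² + (7 - 1.77)² + (-7.98 - (-7.18))² + (9.08 - 4.48)² + (-4.59 - (-8.51))²)
= √(8² + 5.23² + (-0.8)² + 4.6² + 3.92²) = √(64 + 27.3529 + 0.64 + 21.16 + 15.3664) = √128.5193 ≈ 11.3366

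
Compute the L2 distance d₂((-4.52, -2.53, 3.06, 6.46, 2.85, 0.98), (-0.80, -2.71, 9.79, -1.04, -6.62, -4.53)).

√(Σ(x_i - y_i)²) = √((-4.52 - (-0.8))² + (-2.53 - (-2.71))² + (3.06 - 9.79)² + (6.46 - (-1.04))² + (2.85 - (-6.62))² + (0.98 - (-4.53))²)
= √((-3.72)² + 0.18² + (-6.73)² + 7.5² + 9.47² + 5.51²) = √(13.8384 + 0.0324 + 45.2929 + 56.25 + 89.6809 + 30.3601) = √235.4547 ≈ 15.3445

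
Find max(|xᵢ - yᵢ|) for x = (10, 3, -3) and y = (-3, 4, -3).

max(|x_i - y_i|) = max(|10 - (-3)|, |3 - 4|, |-3 - (-3)|) = max(13, 1, 0) = 13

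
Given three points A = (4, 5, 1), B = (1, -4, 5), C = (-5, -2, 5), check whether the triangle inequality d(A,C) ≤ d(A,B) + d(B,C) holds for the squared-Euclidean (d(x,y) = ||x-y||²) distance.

d(A,B) = 3² + 9² + 4² = 106, d(B,C) = 6² + 2² + 0² = 40, d(A,C) = 9² + 7² + 4² = 146.
d(A,C) = 146 ≤ 106 + 40 = 146. Triangle inequality is satisfied.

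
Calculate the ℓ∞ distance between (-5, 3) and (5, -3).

max(|x_i - y_i|) = max(|-5 - 5|, |3 - (-3)|) = max(10, 6) = 10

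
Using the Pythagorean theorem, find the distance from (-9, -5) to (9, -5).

√(Σ(x_i - y_i)²) = √((-9 - 9)² + (-5 - (-5))²)
= √((-18)² + 0²) = √(324 + 0) = √324 = 18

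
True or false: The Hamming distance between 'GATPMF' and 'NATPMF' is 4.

Differing positions: 1. Hamming distance = 1, so the claim that d_H = 4 is false.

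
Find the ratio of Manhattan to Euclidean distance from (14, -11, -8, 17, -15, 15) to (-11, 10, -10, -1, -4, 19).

L1 = |14 - (-11)| + |-11 - 10| + |-8 - (-10)| + |17 - (-1)| + |-15 - (-4)| + |15 - 19| = 25 + 21 + 2 + 18 + 11 + 4 = 81
L2 = √(25² + 21² + 2² + 18² + 11² + 4²) = √1531 ≈ 39.128
L1 ≥ L2 always (equality iff movement is along one axis); L1 > L2 here.
Ratio L1/L2 = 81/√1531 ≈ 2.0701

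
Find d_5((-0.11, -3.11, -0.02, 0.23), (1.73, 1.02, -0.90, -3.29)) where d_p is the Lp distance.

(Σ|x_i - y_i|^5)^(1/5) = (|-0.11 - 1.73|^5 + |-3.11 - 1.02|^5 + |-0.02 - (-0.9)|^5 + |0.23 - (-3.29)|^5)^(1/5)
= (1.84^5 + 4.13^5 + 0.88^5 + 3.52^5)^(1/5) ≈ (21.0906 + 1201.5733 + 0.5277 + 540.3975)^(1/5) = (1763.5891)^(1/5) ≈ 4.4594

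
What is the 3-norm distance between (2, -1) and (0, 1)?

(Σ|x_i - y_i|^3)^(1/3) = (|2 - 0|^3 + |-1 - 1|^3)^(1/3)
= (2^3 + 2^3)^(1/3) = (8 + 8)^(1/3) = (16)^(1/3) ≈ 2.5198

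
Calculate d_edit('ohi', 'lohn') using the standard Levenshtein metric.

Let D[i][j] be the edit distance between the first i characters of 'ohi' and the first j characters of 'lohn', with D[i][0] = i, D[0][j] = j, and D[i][j] = D[i-1][j-1] if the characters match, else 1 + min(D[i-1][j], D[i][j-1], D[i-1][j-1]). Filling the table (rows: prefixes of 'ohi', columns: prefixes of 'lohn'):
     ε  l  o  h  n
  ε  0  1  2  3  4
  o  1  1  1  2  3
  h  2  2  2  1  2
  i  3  3  3  2  2
The bottom-right entry gives D[3][4] = 2, so no sequence of fewer than 2 edits works. Backtracking through the table gives one optimal edit sequence (2 edits):
  ohi → lohi (ins l @1)
  lohi → lohn (sub i→n @4)
Edit distance = 2.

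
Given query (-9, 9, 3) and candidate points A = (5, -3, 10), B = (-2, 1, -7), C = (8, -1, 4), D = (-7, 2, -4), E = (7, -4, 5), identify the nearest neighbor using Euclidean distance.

Distances: d(A) ≈ 19.7231, d(B) ≈ 14.5945, d(C) ≈ 19.7484, d(D) ≈ 10.0995, d(E) ≈ 20.7123. Nearest: D = (-7, 2, -4) with distance 10.0995.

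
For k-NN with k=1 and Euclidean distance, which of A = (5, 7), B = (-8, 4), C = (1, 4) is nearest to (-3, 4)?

Distances: d(A) ≈ 8.544, d(B) = 5, d(C) = 4. Nearest: C = (1, 4) with distance 4.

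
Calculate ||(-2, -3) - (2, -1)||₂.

√(Σ(x_i - y_i)²) = √((-2 - 2)² + (-3 - (-1))²)
= √((-4)² + (-2)²) = √(16 + 4) = √20 ≈ 4.4721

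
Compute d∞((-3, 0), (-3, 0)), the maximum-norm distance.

max(|x_i - y_i|) = max(|-3 - (-3)|, |0 - 0|) = max(0, 0) = 0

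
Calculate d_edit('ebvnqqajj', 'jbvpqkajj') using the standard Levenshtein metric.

Let D[i][j] be the edit distance between the first i characters of 'ebvnqqajj' and the first j characters of 'jbvpqkajj', with D[i][0] = i, D[0][j] = j, and D[i][j] = D[i-1][j-1] if the characters match, else 1 + min(D[i-1][j], D[i][j-1], D[i-1][j-1]). Filling the table (rows: prefixes of 'ebvnqqajj', columns: prefixes of 'jbvpqkajj'):
     ε  j  b  v  p  q  k  a  j  j
  ε  0  1  2  3  4  5  6  7  8  9
  e  1  1  2  3  4  5  6  7  8  9
  b  2  2  1  2  3  4  5  6  7  8
  v  3  3  2  1  2  3  4  5  6  7
  n  4  4  3  2  2  3  4  5  6  7
  q  5  5  4  3  3  2  3  4  5  6
  q  6  6  5  4  4  3  3  4  5  6
  a  7  7  6  5  5  4  4  3  4  5
  j  8  7  7  6  6  5  5  4  3  4
  j  9  8  8  7  7  6  6  5  4  3
The bottom-right entry gives D[9][9] = 3, so no sequence of fewer than 3 edits works. Backtracking through the table gives one optimal edit sequence (3 edits):
  ebvnqqajj → jbvnqqajj (sub e→j @1)
  jbvnqqajj → jbvpqqajj (sub n→p @4)
  jbvpqqajj → jbvpqkajj (sub q→k @6)
Edit distance = 3.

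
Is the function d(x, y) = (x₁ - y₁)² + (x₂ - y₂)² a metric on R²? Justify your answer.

No. The squared Euclidean distance fails the triangle inequality. Counterexample: x = (0, 0), y = (4, 3), z = (8, 6). d(x,z) = 8² + 6² = 100, but d(x,y) + d(y,z) = (4² + 3²) + (4² + 3²) = 25 + 25 = 50. Since 100 > 50, the triangle inequality is violated. (Note: √d, the ordinary Euclidean distance, IS a metric.)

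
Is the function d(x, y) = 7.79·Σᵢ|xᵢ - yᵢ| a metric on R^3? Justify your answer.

Yes. The L1 (Manhattan) norm induces a metric on R^3, and multiplying a metric by a positive constant 7.79 > 0 preserves all four axioms: non-negativity (7.79·||x-y|| ≥ 0), identity (7.79·||x-y|| = 0 ⟺ ||x-y|| = 0 ⟺ x = y), symmetry (||x-y|| = ||y-x||), and the triangle inequality (7.79·||x-z|| ≤ 7.79·||x-y|| + 7.79·||y-z||). So d is a metric.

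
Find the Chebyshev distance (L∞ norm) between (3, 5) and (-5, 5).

max(|x_i - y_i|) = max(|3 - (-5)|, |5 - 5|) = max(8, 0) = 8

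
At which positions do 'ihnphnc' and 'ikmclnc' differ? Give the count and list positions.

Differing positions: 2, 3, 4, 5. Hamming distance = 4.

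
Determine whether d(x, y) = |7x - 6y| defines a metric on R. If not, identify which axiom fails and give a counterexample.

No. d fails symmetry: d(7, 8) = |7·7 - 6·8| = |1| = 1, but d(8, 7) = |7·8 - 6·7| = |14| = 14. Since 1 ≠ 14, d(x,y) ≠ d(y,x) in general.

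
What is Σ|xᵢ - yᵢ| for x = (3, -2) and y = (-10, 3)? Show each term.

Σ|x_i - y_i| = |3 - (-10)| + |-2 - 3| = 13 + 5 = 18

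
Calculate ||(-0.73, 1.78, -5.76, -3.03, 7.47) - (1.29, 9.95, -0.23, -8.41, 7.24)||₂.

√(Σ(x_i - y_i)²) = √((-0.73 - 1.29)² + (1.78 - 9.95)² + (-5.76 - (-0.23))² + (-3.03 - (-8.41))² + (7.47 - 7.24)²)
= √((-2.02)² + (-8.17)² + (-5.53)² + 5.38² + 0.23²) = √(4.0804 + 66.7489 + 30.5809 + 28.9444 + 0.0529) = √130.4075 ≈ 11.4196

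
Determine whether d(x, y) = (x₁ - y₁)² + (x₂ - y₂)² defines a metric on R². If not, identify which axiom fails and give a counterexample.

No. The squared Euclidean distance fails the triangle inequality. Counterexample: x = (0, 0), y = (4, 4), z = (8, 8). d(x,z) = 8² + 8² = 128, but d(x,y) + d(y,z) = (4² + 4²) + (4² + 4²) = 32 + 32 = 64. Since 128 > 64, the triangle inequality is violated. (Note: √d, the ordinary Euclidean distance, IS a metric.)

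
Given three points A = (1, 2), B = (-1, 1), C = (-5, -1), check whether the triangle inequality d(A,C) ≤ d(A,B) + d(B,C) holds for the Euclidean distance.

d(A,B) = √(2² + 1²) = √5 ≈ 2.2361, d(B,C) = √(4² + 2²) = √20 ≈ 4.4721, d(A,C) = √(6² + 3²) = √45 ≈ 6.7082.
d(A,C) ≈ 6.7082 ≤ 2.2361 + 4.4721 = 6.7082. Triangle inequality is satisfied.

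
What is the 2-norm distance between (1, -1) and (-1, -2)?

(Σ|x_i - y_i|^2)^(1/2) = (|1 - (-1)|^2 + |-1 - (-2)|^2)^(1/2)
= (2^2 + 1^2)^(1/2) = (4 + 1)^(1/2) = (5)^(1/2) ≈ 2.2361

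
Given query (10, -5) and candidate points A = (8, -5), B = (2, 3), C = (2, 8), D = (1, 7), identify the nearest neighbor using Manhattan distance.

Distances: d(A) = 2, d(B) = 16, d(C) = 21, d(D) = 21. Nearest: A = (8, -5) with distance 2.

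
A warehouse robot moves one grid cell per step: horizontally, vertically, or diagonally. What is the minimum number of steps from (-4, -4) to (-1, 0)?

max(|x_i - y_i|) = max(|-4 - (-1)|, |-4 - 0|) = max(3, 4) = 4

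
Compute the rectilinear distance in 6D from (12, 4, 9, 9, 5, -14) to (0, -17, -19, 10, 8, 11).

Σ|x_i - y_i| = |12 - 0| + |4 - (-17)| + |9 - (-19)| + |9 - 10| + |5 - 8| + |-14 - 11| = 12 + 21 + 28 + 1 + 3 + 25 = 90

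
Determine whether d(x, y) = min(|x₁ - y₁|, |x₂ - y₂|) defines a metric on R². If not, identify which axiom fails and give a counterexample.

No. d fails identity of indiscernibles: take x = (3, 0) and y = (3, 7). Then d(x,y) = min(|3 - 3|, |0 - 7|) = min(0, 7) = 0, yet x ≠ y.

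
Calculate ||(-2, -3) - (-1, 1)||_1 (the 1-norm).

Σ|x_i - y_i| = |-2 - (-1)| + |-3 - 1| = 1 + 4 = 5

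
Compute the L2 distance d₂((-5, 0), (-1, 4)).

√(Σ(x_i - y_i)²) = √((-5 - (-1))² + (0 - 4)²)
= √((-4)² + (-4)²) = √(16 + 16) = √32 ≈ 5.6569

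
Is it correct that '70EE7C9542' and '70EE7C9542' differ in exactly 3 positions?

Differing positions: none. Hamming distance = 0, so the claim that d_H = 3 is false.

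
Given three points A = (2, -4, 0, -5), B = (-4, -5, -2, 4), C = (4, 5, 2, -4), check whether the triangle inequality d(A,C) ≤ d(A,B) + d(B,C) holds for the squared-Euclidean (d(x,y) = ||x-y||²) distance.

d(A,B) = 6² + 1² + 2² + 9² = 122, d(B,C) = 8² + 10² + 4² + 8² = 244, d(A,C) = 2² + 9² + 2² + 1² = 90.
d(A,C) = 90 ≤ 122 + 244 = 366. Triangle inequality is satisfied.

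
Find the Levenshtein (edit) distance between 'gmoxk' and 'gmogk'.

Let D[i][j] be the edit distance between the first i characters of 'gmoxk' and the first j characters of 'gmogk', with D[i][0] = i, D[0][j] = j, and D[i][j] = D[i-1][j-1] if the characters match, else 1 + min(D[i-1][j], D[i][j-1], D[i-1][j-1]). Filling the table (rows: prefixes of 'gmoxk', columns: prefixes of 'gmogk'):
     ε  g  m  o  g  k
  ε  0  1  2  3  4  5
  g  1  0  1  2  3  4
  m  2  1  0  1  2  3
  o  3  2  1  0  1  2
  x  4  3  2  1  1  2
  k  5  4  3  2  2  1
The bottom-right entry gives D[5][5] = 1, so no sequence of fewer than 1 edit works. Backtracking through the table gives one optimal edit sequence (1 edit):
  gmoxk → gmogk (sub x→g @4)
Edit distance = 1.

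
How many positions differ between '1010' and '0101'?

Differing positions: 1, 2, 3, 4. Hamming distance = 4.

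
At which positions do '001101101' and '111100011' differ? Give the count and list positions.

Differing positions: 1, 2, 6, 7, 8. Hamming distance = 5.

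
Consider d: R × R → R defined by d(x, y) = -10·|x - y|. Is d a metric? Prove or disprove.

No. With c = -10 < 0, d fails non-negativity: d(2, 7) = -10·|2 - 7| = -10·5 = -50 < 0.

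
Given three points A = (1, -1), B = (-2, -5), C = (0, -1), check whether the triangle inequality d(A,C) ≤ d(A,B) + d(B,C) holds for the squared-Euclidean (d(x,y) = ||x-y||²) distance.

d(A,B) = 3² + 4² = 25, d(B,C) = 2² + 4² = 20, d(A,C) = 1² + 0² = 1.
d(A,C) = 1 ≤ 25 + 20 = 45. Triangle inequality is satisfied.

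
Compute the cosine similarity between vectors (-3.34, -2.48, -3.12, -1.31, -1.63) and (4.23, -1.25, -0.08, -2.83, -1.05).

With u = (-3.34, -2.48, -3.12, -1.31, -1.63), v = (4.23, -1.25, -0.08, -2.83, -1.05):
u·v = (-3.34)·4.23 + (-2.48)·(-1.25) + (-3.12)·(-0.08) + (-1.31)·(-2.83) + (-1.63)·(-1.05) = (-14.1282) + 3.1 + 0.2496 + 3.7073 + 1.7115 = -5.3598.
|u| = √((-3.34)² + (-2.48)² + (-3.12)² + (-1.31)² + (-1.63)²) = √(11.1556 + 6.1504 + 9.7344 + 1.7161 + 2.6569) = √31.4134, |v| = √(4.23² + (-1.25)² + (-0.08)² + (-2.83)² + (-1.05)²) = √(17.8929 + 1.5625 + 0.0064 + 8.0089 + 1.1025) = √28.5732.
cos θ = (u·v)/(|u||v|) = -5.3598/(√31.4134·√28.5732) ≈ -0.1789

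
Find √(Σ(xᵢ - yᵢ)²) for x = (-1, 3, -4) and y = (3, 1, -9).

√(Σ(x_i - y_i)²) = √((-1 - 3)² + (3 - 1)² + (-4 - (-9))²)
= √((-4)² + 2² + 5²) = √(16 + 4 + 25) = √45 ≈ 6.7082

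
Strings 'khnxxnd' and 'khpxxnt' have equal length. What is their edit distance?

Let D[i][j] be the edit distance between the first i characters of 'khnxxnd' and the first j characters of 'khpxxnt', with D[i][0] = i, D[0][j] = j, and D[i][j] = D[i-1][j-1] if the characters match, else 1 + min(D[i-1][j], D[i][j-1], D[i-1][j-1]). Filling the table (rows: prefixes of 'khnxxnd', columns: prefixes of 'khpxxnt'):
     ε  k  h  p  x  x  n  t
  ε  0  1  2  3  4  5  6  7
  k  1  0  1  2  3  4  5  6
  h  2  1  0  1  2  3  4  5
  n  3  2  1  1  2  3  3  4
  x  4  3  2  2  1  2  3  4
  x  5  4  3  3  2  1  2  3
  n  6  5  4  4  3  2  1  2
  d  7  6  5  5  4  3  2  2
The bottom-right entry gives D[7][7] = 2, so no sequence of fewer than 2 edits works. Backtracking through the table gives one optimal edit sequence (2 edits):
  khnxxnd → khpxxnd (sub n→p @3)
  khpxxnd → khpxxnt (sub d→t @7)
Edit distance = 2.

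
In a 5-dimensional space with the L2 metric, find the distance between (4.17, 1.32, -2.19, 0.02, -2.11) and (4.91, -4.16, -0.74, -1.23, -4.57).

(Σ|x_i - y_i|^2)^(1/2) = (|4.17 - 4.91|^2 + |1.32 - (-4.16)|^2 + |-2.19 - (-0.74)|^2 + |0.02 - (-1.23)|^2 + |-2.11 - (-4.57)|^2)^(1/2)
= (0.74^2 + 5.48^2 + 1.45^2 + 1.25^2 + 2.46^2)^(1/2) = (0.5476 + 30.0304 + 2.1025 + 1.5625 + 6.0516)^(1/2) = (40.2946)^(1/2) ≈ 6.3478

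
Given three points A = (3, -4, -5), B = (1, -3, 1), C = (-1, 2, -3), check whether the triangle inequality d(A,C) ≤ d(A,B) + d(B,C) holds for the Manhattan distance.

d(A,B) = 2 + 1 + 6 = 9, d(B,C) = 2 + 5 + 4 = 11, d(A,C) = 4 + 6 + 2 = 12.
d(A,C) = 12 ≤ 9 + 11 = 20. Triangle inequality is satisfied.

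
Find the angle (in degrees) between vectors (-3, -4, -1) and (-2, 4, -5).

With u = (-3, -4, -1), v = (-2, 4, -5):
u·v = (-3)·(-2) + (-4)·4 + (-1)·(-5) = 6 + (-16) + 5 = -5.
|u| = √((-3)² + (-4)² + (-1)²) = √26, |v| = √((-2)² + 4² + (-5)²) = √45, so |u||v| = √(26·45) = √1170.
cos θ = (u·v)/(|u||v|) = -5/√1170 ≈ -0.146176
θ = arccos(-0.146176) ≈ 98.41°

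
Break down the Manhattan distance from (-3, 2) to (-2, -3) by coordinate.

Σ|x_i - y_i| = |-3 - (-2)| + |2 - (-3)| = 1 + 5 = 6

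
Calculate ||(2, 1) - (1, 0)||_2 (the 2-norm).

(Σ|x_i - y_i|^2)^(1/2) = (|2 - 1|^2 + |1 - 0|^2)^(1/2)
= (1^2 + 1^2)^(1/2) = (1 + 1)^(1/2) = (2)^(1/2) ≈ 1.4142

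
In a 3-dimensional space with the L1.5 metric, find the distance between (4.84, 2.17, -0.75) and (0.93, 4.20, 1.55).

(Σ|x_i - y_i|^1.5)^(1/1.5) = (|4.84 - 0.93|^1.5 + |2.17 - 4.2|^1.5 + |-0.75 - 1.55|^1.5)^(1/1.5)
= (3.91^1.5 + 2.03^1.5 + 2.3^1.5)^(1/1.5) ≈ (7.7315 + 2.8923 + 3.4881)^(1/1.5) = (14.1119)^(1/1.5) ≈ 5.8397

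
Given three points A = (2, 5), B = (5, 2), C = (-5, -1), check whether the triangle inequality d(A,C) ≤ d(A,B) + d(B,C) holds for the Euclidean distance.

d(A,B) = √(3² + 3²) = √18 ≈ 4.2426, d(B,C) = √(10² + 3²) = √109 ≈ 10.4403, d(A,C) = √(7² + 6²) = √85 ≈ 9.2195.
d(A,C) ≈ 9.2195 ≤ 4.2426 + 10.4403 = 14.6829. Triangle inequality is satisfied.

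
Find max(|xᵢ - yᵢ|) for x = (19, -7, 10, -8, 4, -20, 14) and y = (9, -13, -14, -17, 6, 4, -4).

max(|x_i - y_i|) = max(|19 - 9|, |-7 - (-13)|, |10 - (-14)|, |-8 - (-17)|, |4 - 6|, |-20 - 4|, |14 - (-4)|) = max(10, 6, 24, 9, 2, 24, 18) = 24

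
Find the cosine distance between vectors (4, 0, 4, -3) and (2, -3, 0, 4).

With u = (4, 0, 4, -3), v = (2, -3, 0, 4):
u·v = 4·2 + 0·(-3) + 4·0 + (-3)·4 = 8 + 0 + 0 + (-12) = -4.
|u| = √(4² + 0² + 4² + (-3)²) = √41, |v| = √(2² + (-3)² + 0² + 4²) = √29, so |u||v| = √(41·29) = √1189.
cos θ = (u·v)/(|u||v|) = -4/√1189 ≈ -0.116
Cosine distance = 1 - cos θ ≈ 1 - (-0.116) = 1.116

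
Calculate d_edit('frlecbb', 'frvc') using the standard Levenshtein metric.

Let D[i][j] be the edit distance between the first i characters of 'frlecbb' and the first j characters of 'frvc', with D[i][0] = i, D[0][j] = j, and D[i][j] = D[i-1][j-1] if the characters match, else 1 + min(D[i-1][j], D[i][j-1], D[i-1][j-1]). Filling the table (rows: prefixes of 'frlecbb', columns: prefixes of 'frvc'):
     ε  f  r  v  c
  ε  0  1  2  3  4
  f  1  0  1  2  3
  r  2  1  0  1  2
  l  3  2  1  1  2
  e  4  3  2  2  2
  c  5  4  3  3  2
  b  6  5  4  4  3
  b  7  6  5  5  4
The bottom-right entry gives D[7][4] = 4, so no sequence of fewer than 4 edits works. Backtracking through the table gives one optimal edit sequence (4 edits):
  frlecbb → frecbb (del l @3)
  frecbb → frvcbb (sub e→v @3)
  frvcbb → frvcb (del b @5)
  frvcb → frvc (del b @5)
Edit distance = 4.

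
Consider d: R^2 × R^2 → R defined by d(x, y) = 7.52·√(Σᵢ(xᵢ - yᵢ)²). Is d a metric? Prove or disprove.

Yes. The L2 (Euclidean) norm induces a metric on R^2, and multiplying a metric by a positive constant 7.52 > 0 preserves all four axioms: non-negativity (7.52·||x-y|| ≥ 0), identity (7.52·||x-y|| = 0 ⟺ ||x-y|| = 0 ⟺ x = y), symmetry (||x-y|| = ||y-x||), and the triangle inequality (7.52·||x-z|| ≤ 7.52·||x-y|| + 7.52·||y-z||). So d is a metric.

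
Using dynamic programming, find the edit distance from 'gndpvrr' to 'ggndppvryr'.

Let D[i][j] be the edit distance between the first i characters of 'gndpvrr' and the first j characters of 'ggndppvryr', with D[i][0] = i, D[0][j] = j, and D[i][j] = D[i-1][j-1] if the characters match, else 1 + min(D[i-1][j], D[i][j-1], D[i-1][j-1]). Filling the table (rows: prefixes of 'gndpvrr', columns: prefixes of 'ggndppvryr'):
     ε  g  g  n  d  p  p  v  r  y  r
  ε  0  1  2  3  4  5  6  7  8  9 10
  g  1  0  1  2  3  4  5  6  7  8  9
  n  2  1  1  1  2  3  4  5  6  7  8
  d  3  2  2  2  1  2  3  4  5  6  7
  p  4  3  3  3  2  1  2  3  4  5  6
  v  5  4  4  4  3  2  2  2  3  4  5
  r  6  5  5  5  4  3  3  3  2  3  4
  r  7  6  6  6  5  4  4  4  3  3  3
The bottom-right entry gives D[7][10] = 3, so no sequence of fewer than 3 edits works. Backtracking through the table gives one optimal edit sequence (3 edits):
  gndpvrr → ggndpvrr (ins g @1)
  ggndpvrr → ggndppvrr (ins p @5)
  ggndppvrr → ggndppvryr (ins y @9)
Edit distance = 3.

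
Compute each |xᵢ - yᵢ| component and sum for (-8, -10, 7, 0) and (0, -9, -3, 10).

Σ|x_i - y_i| = |-8 - 0| + |-10 - (-9)| + |7 - (-3)| + |0 - 10| = 8 + 1 + 10 + 10 = 29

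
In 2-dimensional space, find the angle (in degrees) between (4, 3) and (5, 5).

With u = (4, 3), v = (5, 5):
u·v = 4·5 + 3·5 = 20 + 15 = 35.
|u| = √(4² + 3²) = √25, |v| = √(5² + 5²) = √50, so |u||v| = √(25·50) = √1250.
cos θ = (u·v)/(|u||v|) = 35/√1250 ≈ 0.989949
θ = arccos(0.989949) ≈ 8.13°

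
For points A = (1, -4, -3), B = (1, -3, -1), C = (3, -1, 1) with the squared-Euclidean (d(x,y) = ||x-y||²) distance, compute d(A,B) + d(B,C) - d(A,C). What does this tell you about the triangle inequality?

d(A,B) = 0² + 1² + 2² = 5, d(B,C) = 2² + 2² + 2² = 12, d(A,C) = 2² + 3² + 4² = 29.
d(A,B) + d(B,C) - d(A,C) = 5 + 12 - 29 = 17 - 29 = -12. This is < 0, so the triangle inequality FAILS for these points (squared-Euclidean is not a metric).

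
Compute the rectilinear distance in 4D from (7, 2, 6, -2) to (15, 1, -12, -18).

Σ|x_i - y_i| = |7 - 15| + |2 - 1| + |6 - (-12)| + |-2 - (-18)| = 8 + 1 + 18 + 16 = 43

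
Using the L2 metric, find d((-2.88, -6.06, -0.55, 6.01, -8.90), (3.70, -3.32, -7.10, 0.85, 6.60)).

√(Σ(x_i - y_i)²) = √((-2.88 - 3.7)² + (-6.06 - (-3.32))² + (-0.55 - (-7.1))² + (6.01 - 0.85)² + (-8.9 - 6.6)²)
= √((-6.58)² + (-2.74)² + 6.55² + 5.16² + (-15.5)²) = √(43.2964 + 7.5076 + 42.9025 + 26.6256 + 240.25) = √360.5821 ≈ 18.989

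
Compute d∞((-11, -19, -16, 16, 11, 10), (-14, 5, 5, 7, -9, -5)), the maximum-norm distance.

max(|x_i - y_i|) = max(|-11 - (-14)|, |-19 - 5|, |-16 - 5|, |16 - 7|, |11 - (-9)|, |10 - (-5)|) = max(3, 24, 21, 9, 20, 15) = 24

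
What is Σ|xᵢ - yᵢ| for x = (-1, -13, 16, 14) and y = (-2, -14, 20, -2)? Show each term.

Σ|x_i - y_i| = |-1 - (-2)| + |-13 - (-14)| + |16 - 20| + |14 - (-2)| = 1 + 1 + 4 + 16 = 22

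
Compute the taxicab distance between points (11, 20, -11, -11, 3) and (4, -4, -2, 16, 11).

Σ|x_i - y_i| = |11 - 4| + |20 - (-4)| + |-11 - (-2)| + |-11 - 16| + |3 - 11| = 7 + 24 + 9 + 27 + 8 = 75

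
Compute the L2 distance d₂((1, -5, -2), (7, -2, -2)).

√(Σ(x_i - y_i)²) = √((1 - 7)² + (-5 - (-2))² + (-2 - (-2))²)
= √((-6)² + (-3)² + 0²) = √(36 + 9 + 0) = √45 ≈ 6.7082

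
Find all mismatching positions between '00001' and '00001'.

Differing positions: none. Hamming distance = 0.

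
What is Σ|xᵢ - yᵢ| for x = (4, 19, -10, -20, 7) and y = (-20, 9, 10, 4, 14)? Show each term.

Σ|x_i - y_i| = |4 - (-20)| + |19 - 9| + |-10 - 10| + |-20 - 4| + |7 - 14| = 24 + 10 + 20 + 24 + 7 = 85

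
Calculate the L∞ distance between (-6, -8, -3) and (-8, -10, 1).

max(|x_i - y_i|) = max(|-6 - (-8)|, |-8 - (-10)|, |-3 - 1|) = max(2, 2, 4) = 4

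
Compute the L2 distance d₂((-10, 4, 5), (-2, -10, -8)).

√(Σ(x_i - y_i)²) = √((-10 - (-2))² + (4 - (-10))² + (5 - (-8))²)
= √((-8)² + 14² + 13²) = √(64 + 196 + 169) = √429 ≈ 20.7123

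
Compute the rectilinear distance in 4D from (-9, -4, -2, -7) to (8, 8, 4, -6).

Σ|x_i - y_i| = |-9 - 8| + |-4 - 8| + |-2 - 4| + |-7 - (-6)| = 17 + 12 + 6 + 1 = 36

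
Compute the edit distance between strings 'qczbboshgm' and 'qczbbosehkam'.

Let D[i][j] be the edit distance between the first i characters of 'qczbboshgm' and the first j characters of 'qczbbosehkam', with D[i][0] = i, D[0][j] = j, and D[i][j] = D[i-1][j-1] if the characters match, else 1 + min(D[i-1][j], D[i][j-1], D[i-1][j-1]). Filling the table (rows: prefixes of 'qczbboshgm', columns: prefixes of 'qczbbosehkam'):
     ε  q  c  z  b  b  o  s  e  h  k  a  m
  ε  0  1  2  3  4  5  6  7  8  9 10 11 12
  q  1  0  1  2  3  4  5  6  7  8  9 10 11
  c  2  1  0  1  2  3  4  5  6  7  8  9 10
  z  3  2  1  0  1  2  3  4  5  6  7  8  9
  b  4  3  2  1  0  1  2  3  4  5  6  7  8
  b  5  4  3  2  1  0  1  2  3  4  5  6  7
  o  6  5  4  3  2  1  0  1  2  3  4  5  6
  s  7  6  5  4  3  2  1  0  1  2  3  4  5
  h  8  7  6  5  4  3  2  1  1  1  2  3  4
  g  9  8  7  6  5  4  3  2  2  2  2  3  4
  m 10  9  8  7  6  5  4  3  3  3  3  3  3
The bottom-right entry gives D[10][12] = 3, so no sequence of fewer than 3 edits works. Backtracking through the table gives one optimal edit sequence (3 edits):
  qczbboshgm → qczbbosehgm (ins e @8)
  qczbbosehgm → qczbbosehkgm (ins k @10)
  qczbbosehkgm → qczbbosehkam (sub g→a @11)
Edit distance = 3.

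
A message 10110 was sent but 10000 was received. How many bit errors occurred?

Differing positions: 3, 4. Hamming distance = 2.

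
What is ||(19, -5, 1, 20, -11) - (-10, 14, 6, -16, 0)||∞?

max(|x_i - y_i|) = max(|19 - (-10)|, |-5 - 14|, |1 - 6|, |20 - (-16)|, |-11 - 0|) = max(29, 19, 5, 36, 11) = 36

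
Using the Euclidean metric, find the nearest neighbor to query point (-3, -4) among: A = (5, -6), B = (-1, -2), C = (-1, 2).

Distances: d(A) ≈ 8.2462, d(B) ≈ 2.8284, d(C) ≈ 6.3246. Nearest: B = (-1, -2) with distance 2.8284.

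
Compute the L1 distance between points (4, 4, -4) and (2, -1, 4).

Σ|x_i - y_i| = |4 - 2| + |4 - (-1)| + |-4 - 4| = 2 + 5 + 8 = 15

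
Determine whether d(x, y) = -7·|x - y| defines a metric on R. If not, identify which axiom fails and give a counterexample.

No. With c = -7 < 0, d fails non-negativity: d(3, 7) = -7·|3 - 7| = -7·4 = -28 < 0.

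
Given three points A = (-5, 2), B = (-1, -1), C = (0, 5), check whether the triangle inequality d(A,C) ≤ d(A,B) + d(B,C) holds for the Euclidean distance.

d(A,B) = √(4² + 3²) = √25 = 5, d(B,C) = √(1² + 6²) = √37 ≈ 6.0828, d(A,C) = √(5² + 3²) = √34 ≈ 5.831.
d(A,C) ≈ 5.831 ≤ 5 + 6.0828 = 11.0828. Triangle inequality is satisfied.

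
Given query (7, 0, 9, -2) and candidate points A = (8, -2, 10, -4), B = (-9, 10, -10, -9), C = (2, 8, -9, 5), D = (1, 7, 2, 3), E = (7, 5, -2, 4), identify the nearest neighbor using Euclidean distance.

Distances: d(A) ≈ 3.1623, d(B) ≈ 27.6767, d(C) ≈ 21.4942, d(D) ≈ 12.6095, d(E) ≈ 13.4907. Nearest: A = (8, -2, 10, -4) with distance 3.1623.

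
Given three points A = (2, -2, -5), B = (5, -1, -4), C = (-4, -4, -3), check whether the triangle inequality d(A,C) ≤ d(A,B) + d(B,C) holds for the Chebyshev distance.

d(A,B) = max(3, 1, 1) = 3, d(B,C) = max(9, 3, 1) = 9, d(A,C) = max(6, 2, 2) = 6.
d(A,C) = 6 ≤ 3 + 9 = 12. Triangle inequality is satisfied.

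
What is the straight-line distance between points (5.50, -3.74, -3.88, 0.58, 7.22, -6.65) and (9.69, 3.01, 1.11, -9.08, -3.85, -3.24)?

√(Σ(x_i - y_i)²) = √((5.5 - 9.69)² + (-3.74 - 3.01)² + (-3.88 - 1.11)² + (0.58 - (-9.08))² + (7.22 - (-3.85))² + (-6.65 - (-3.24))²)
= √((-4.19)² + (-6.75)² + (-4.99)² + 9.66² + 11.07² + (-3.41)²) = √(17.5561 + 45.5625 + 24.9001 + 93.3156 + 122.5449 + 11.6281) = √315.5073 ≈ 17.7625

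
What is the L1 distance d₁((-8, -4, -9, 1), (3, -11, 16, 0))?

Σ|x_i - y_i| = |-8 - 3| + |-4 - (-11)| + |-9 - 16| + |1 - 0| = 11 + 7 + 25 + 1 = 44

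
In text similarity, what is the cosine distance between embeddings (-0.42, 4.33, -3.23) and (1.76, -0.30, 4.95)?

With u = (-0.42, 4.33, -3.23), v = (1.76, -0.30, 4.95):
u·v = (-0.42)·1.76 + 4.33·(-0.3) + (-3.23)·4.95 = (-0.7392) + (-1.299) + (-15.9885) = -18.0267.
|u| = √((-0.42)² + 4.33² + (-3.23)²) = √(0.1764 + 18.7489 + 10.4329) = √29.3582, |v| = √(1.76² + (-0.3)² + 4.95²) = √(3.0976 + 0.09 + 24.5025) = √27.6901.
cos θ = (u·v)/(|u||v|) = -18.0267/(√29.3582·√27.6901) ≈ -0.6323
Cosine distance = 1 - cos θ ≈ 1 - (-0.6323) = 1.6323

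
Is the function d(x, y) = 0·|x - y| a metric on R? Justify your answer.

No. With c = 0, d(x,y) = 0 for all x, y. This fails identity of indiscernibles: d(5, 11) = 0 but 5 ≠ 11.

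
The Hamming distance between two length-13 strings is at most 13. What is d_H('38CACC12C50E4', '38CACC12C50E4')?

Differing positions: none. Hamming distance = 0. The maximum possible Hamming distance for length-13 strings is 13, so d_H/13 = 0/13 = 0.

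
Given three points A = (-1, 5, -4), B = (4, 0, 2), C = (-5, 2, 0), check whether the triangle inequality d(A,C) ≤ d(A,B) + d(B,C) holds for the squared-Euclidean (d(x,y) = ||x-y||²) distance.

d(A,B) = 5² + 5² + 6² = 86, d(B,C) = 9² + 2² + 2² = 89, d(A,C) = 4² + 3² + 4² = 41.
d(A,C) = 41 ≤ 86 + 89 = 175. Triangle inequality is satisfied.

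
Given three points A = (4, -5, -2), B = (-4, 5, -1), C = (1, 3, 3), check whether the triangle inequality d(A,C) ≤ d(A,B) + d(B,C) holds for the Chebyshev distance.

d(A,B) = max(8, 10, 1) = 10, d(B,C) = max(5, 2, 4) = 5, d(A,C) = max(3, 8, 5) = 8.
d(A,C) = 8 ≤ 10 + 5 = 15. Triangle inequality is satisfied.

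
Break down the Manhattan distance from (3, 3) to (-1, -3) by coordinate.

Σ|x_i - y_i| = |3 - (-1)| + |3 - (-3)| = 4 + 6 = 10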